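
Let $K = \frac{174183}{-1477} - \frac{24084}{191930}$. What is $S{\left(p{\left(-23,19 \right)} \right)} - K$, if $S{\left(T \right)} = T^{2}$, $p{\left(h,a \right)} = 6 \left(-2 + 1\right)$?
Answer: $\frac{21835908609}{141740305} \approx 154.06$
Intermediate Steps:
$K = - \frac{16733257629}{141740305}$ ($K = 174183 \left(- \frac{1}{1477}\right) - \frac{12042}{95965} = - \frac{174183}{1477} - \frac{12042}{95965} = - \frac{16733257629}{141740305} \approx -118.06$)
$p{\left(h,a \right)} = -6$ ($p{\left(h,a \right)} = 6 \left(-1\right) = -6$)
$S{\left(p{\left(-23,19 \right)} \right)} - K = \left(-6\right)^{2} - - \frac{16733257629}{141740305} = 36 + \frac{16733257629}{141740305} = \frac{21835908609}{141740305}$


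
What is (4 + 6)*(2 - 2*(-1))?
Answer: 40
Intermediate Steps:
(4 + 6)*(2 - 2*(-1)) = 10*(2 + 2) = 10*4 = 40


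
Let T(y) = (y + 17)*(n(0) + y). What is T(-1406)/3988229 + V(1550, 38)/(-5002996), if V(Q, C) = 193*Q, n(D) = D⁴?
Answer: 4288721142457/9976546867042 ≈ 0.42988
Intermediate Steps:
T(y) = y*(17 + y) (T(y) = (y + 17)*(0⁴ + y) = (17 + y)*(0 + y) = (17 + y)*y = y*(17 + y))
T(-1406)/3988229 + V(1550, 38)/(-5002996) = -1406*(17 - 1406)/3988229 + (193*1550)/(-5002996) = -1406*(-1389)*(1/3988229) + 299150*(-1/5002996) = 1952934*(1/3988229) - 149575/2501498 = 1952934/3988229 - 149575/2501498 = 4288721142457/9976546867042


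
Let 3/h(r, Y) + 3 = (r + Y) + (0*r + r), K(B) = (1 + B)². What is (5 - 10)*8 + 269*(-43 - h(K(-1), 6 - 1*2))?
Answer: -12414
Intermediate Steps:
h(r, Y) = 3/(-3 + Y + 2*r) (h(r, Y) = 3/(-3 + ((r + Y) + (0*r + r))) = 3/(-3 + ((Y + r) + (0 + r))) = 3/(-3 + ((Y + r) + r)) = 3/(-3 + (Y + 2*r)) = 3/(-3 + Y + 2*r))
(5 - 10)*8 + 269*(-43 - h(K(-1), 6 - 1*2)) = (5 - 10)*8 + 269*(-43 - 3/(-3 + (6 - 1*2) + 2*(1 - 1)²)) = -5*8 + 269*(-43 - 3/(-3 + (6 - 2) + 2*0²)) = -40 + 269*(-43 - 3/(-3 + 4 + 2*0)) = -40 + 269*(-43 - 3/(-3 + 4 + 0)) = -40 + 269*(-43 - 3/1) = -40 + 269*(-43 - 3) = -40 + 269*(-46) = -40 - 12374 = -12414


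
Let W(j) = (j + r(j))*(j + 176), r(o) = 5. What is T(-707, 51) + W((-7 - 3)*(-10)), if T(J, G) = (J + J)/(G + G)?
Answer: 1477273/51 ≈ 28966.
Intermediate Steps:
T(J, G) = J/G (T(J, G) = (2*J)/((2*G)) = (2*J)*(1/(2*G)) = J/G)
W(j) = (5 + j)*(176 + j) (W(j) = (j + 5)*(j + 176) = (5 + j)*(176 + j))
T(-707, 51) + W((-7 - 3)*(-10)) = -707/51 + (880 + ((-7 - 3)*(-10))² + 181*((-7 - 3)*(-10))) = -707*1/51 + (880 + (-10*(-10))² + 181*(-10*(-10))) = -707/51 + (880 + 100² + 181*100) = -707/51 + (880 + 10000 + 18100) = -707/51 + 28980 = 1477273/51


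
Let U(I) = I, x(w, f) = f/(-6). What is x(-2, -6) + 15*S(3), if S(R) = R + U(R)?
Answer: 91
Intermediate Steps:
x(w, f) = -f/6 (x(w, f) = f*(-⅙) = -f/6)
S(R) = 2*R (S(R) = R + R = 2*R)
x(-2, -6) + 15*S(3) = -⅙*(-6) + 15*(2*3) = 1 + 15*6 = 1 + 90 = 91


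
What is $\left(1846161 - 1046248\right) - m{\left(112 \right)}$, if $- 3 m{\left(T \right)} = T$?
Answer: $\frac{2399851}{3} \approx 7.9995 \cdot 10^{5}$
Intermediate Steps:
$m{\left(T \right)} = - \frac{T}{3}$
$\left(1846161 - 1046248\right) - m{\left(112 \right)} = \left(1846161 - 1046248\right) - \left(- \frac{1}{3}\right) 112 = \left(1846161 - 1046248\right) - - \frac{112}{3} = 799913 + \frac{112}{3} = \frac{2399851}{3}$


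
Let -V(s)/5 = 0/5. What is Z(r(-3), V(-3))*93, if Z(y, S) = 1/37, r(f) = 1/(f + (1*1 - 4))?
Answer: 93/37 ≈ 2.5135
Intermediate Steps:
V(s) = 0 (V(s) = -0/5 = -5*0 = 0)
r(f) = 1/(-3 + f) (r(f) = 1/(f + (1 - 4)) = 1/(f - 3) = 1/(-3 + f))
Z(y, S) = 1/37
Z(r(-3), V(-3))*93 = (1/37)*93 = 93/37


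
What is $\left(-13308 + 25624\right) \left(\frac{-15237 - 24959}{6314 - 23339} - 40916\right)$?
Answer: $- \frac{8578767734464}{17025} \approx -5.0389 \cdot 10^{8}$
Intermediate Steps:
$\left(-13308 + 25624\right) \left(\frac{-15237 - 24959}{6314 - 23339} - 40916\right) = 12316 \left(- \frac{40196}{-17025} - 40916\right) = 12316 \left(\left(-40196\right) \left(- \frac{1}{17025}\right) - 40916\right) = 12316 \left(\frac{40196}{17025} - 40916\right) = 12316 \left(- \frac{696554704}{17025}\right) = - \frac{8578767734464}{17025}$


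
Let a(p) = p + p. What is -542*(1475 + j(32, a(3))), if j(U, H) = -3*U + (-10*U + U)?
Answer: -591322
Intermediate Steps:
a(p) = 2*p
j(U, H) = -12*U (j(U, H) = -3*U - 9*U = -12*U)
-542*(1475 + j(32, a(3))) = -542*(1475 - 12*32) = -542*(1475 - 384) = -542*1091 = -591322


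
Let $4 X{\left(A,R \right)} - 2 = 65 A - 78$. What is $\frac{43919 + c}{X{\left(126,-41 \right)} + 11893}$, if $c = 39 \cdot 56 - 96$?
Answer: $\frac{92014}{27843} \approx 3.3047$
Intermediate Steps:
$c = 2088$ ($c = 2184 - 96 = 2088$)
$X{\left(A,R \right)} = -19 + \frac{65 A}{4}$ ($X{\left(A,R \right)} = \frac{1}{2} + \frac{65 A - 78}{4} = \frac{1}{2} + \frac{-78 + 65 A}{4} = \frac{1}{2} + \left(- \frac{39}{2} + \frac{65 A}{4}\right) = -19 + \frac{65 A}{4}$)
$\frac{43919 + c}{X{\left(126,-41 \right)} + 11893} = \frac{43919 + 2088}{\left(-19 + \frac{65}{4} \cdot 126\right) + 11893} = \frac{46007}{\left(-19 + \frac{4095}{2}\right) + 11893} = \frac{46007}{\frac{4057}{2} + 11893} = \frac{46007}{\frac{27843}{2}} = 46007 \cdot \frac{2}{27843} = \frac{92014}{27843}$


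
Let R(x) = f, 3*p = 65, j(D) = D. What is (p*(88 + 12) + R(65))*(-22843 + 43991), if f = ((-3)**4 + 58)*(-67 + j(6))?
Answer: -400479676/3 ≈ -1.3349e+8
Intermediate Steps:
p = 65/3 (p = (1/3)*65 = 65/3 ≈ 21.667)
f = -8479 (f = ((-3)**4 + 58)*(-67 + 6) = (81 + 58)*(-61) = 139*(-61) = -8479)
R(x) = -8479
(p*(88 + 12) + R(65))*(-22843 + 43991) = (65*(88 + 12)/3 - 8479)*(-22843 + 43991) = ((65/3)*100 - 8479)*21148 = (6500/3 - 8479)*21148 = -18937/3*21148 = -400479676/3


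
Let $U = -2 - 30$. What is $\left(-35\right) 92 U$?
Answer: $103040$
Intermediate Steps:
$U = -32$
$\left(-35\right) 92 U = \left(-35\right) 92 \left(-32\right) = \left(-3220\right) \left(-32\right) = 103040$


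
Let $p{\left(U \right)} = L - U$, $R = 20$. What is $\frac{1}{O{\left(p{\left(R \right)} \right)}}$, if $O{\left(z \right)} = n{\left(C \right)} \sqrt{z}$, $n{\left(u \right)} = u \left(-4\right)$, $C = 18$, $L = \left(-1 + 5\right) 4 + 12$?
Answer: $- \frac{\sqrt{2}}{288} \approx -0.0049105$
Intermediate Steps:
$L = 28$ ($L = 4 \cdot 4 + 12 = 16 + 12 = 28$)
$p{\left(U \right)} = 28 - U$
$n{\left(u \right)} = - 4 u$
$O{\left(z \right)} = - 72 \sqrt{z}$ ($O{\left(z \right)} = \left(-4\right) 18 \sqrt{z} = - 72 \sqrt{z}$)
$\frac{1}{O{\left(p{\left(R \right)} \right)}} = \frac{1}{\left(-72\right) \sqrt{28 - 20}} = \frac{1}{\left(-72\right) \sqrt{8}} = \frac{1}{\left(-72\right) 2 \sqrt{2}} = \frac{1}{\left(-144\right) \sqrt{2}} = - \frac{\sqrt{2}}{288}$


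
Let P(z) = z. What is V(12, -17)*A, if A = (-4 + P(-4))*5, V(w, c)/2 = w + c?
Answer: 400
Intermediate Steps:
V(w, c) = 2*c + 2*w (V(w, c) = 2*(w + c) = 2*(c + w) = 2*c + 2*w)
A = -40 (A = (-4 - 4)*5 = -8*5 = -40)
V(12, -17)*A = (2*(-17) + 2*12)*(-40) = (-34 + 24)*(-40) = -10*(-40) = 400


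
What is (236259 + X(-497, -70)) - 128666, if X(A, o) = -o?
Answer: 107663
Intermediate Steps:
(236259 + X(-497, -70)) - 128666 = (236259 - 1*(-70)) - 128666 = (236259 + 70) - 128666 = 236329 - 128666 = 107663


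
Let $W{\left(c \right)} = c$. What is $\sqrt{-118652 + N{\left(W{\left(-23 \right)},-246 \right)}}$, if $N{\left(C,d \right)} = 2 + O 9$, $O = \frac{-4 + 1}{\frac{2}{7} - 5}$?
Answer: $\frac{i \sqrt{14355957}}{11} \approx 344.45 i$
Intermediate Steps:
$O = \frac{7}{11}$ ($O = - \frac{3}{2 \cdot \frac{1}{7} - 5} = - \frac{3}{\frac{2}{7} - 5} = - \frac{3}{- \frac{33}{7}} = \left(-3\right) \left(- \frac{7}{33}\right) = \frac{7}{11} \approx 0.63636$)
$N{\left(C,d \right)} = \frac{85}{11}$ ($N{\left(C,d \right)} = 2 + \frac{7}{11} \cdot 9 = 2 + \frac{63}{11} = \frac{85}{11}$)
$\sqrt{-118652 + N{\left(W{\left(-23 \right)},-246 \right)}} = \sqrt{-118652 + \frac{85}{11}} = \sqrt{- \frac{1305087}{11}} = \frac{i \sqrt{14355957}}{11}$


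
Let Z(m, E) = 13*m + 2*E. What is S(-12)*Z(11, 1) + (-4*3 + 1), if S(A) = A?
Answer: -1751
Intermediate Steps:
Z(m, E) = 2*E + 13*m
S(-12)*Z(11, 1) + (-4*3 + 1) = -12*(2*1 + 13*11) + (-4*3 + 1) = -12*(2 + 143) + (-12 + 1) = -12*145 - 11 = -1740 - 11 = -1751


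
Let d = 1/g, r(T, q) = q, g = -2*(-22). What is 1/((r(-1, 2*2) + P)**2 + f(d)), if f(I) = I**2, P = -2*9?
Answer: 1936/379457 ≈ 0.0051020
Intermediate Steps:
g = 44
P = -18
d = 1/44 ≈ 0.022727
1/((r(-1, 2*2) + P)**2 + f(d)) = 1/((2*2 - 18)**2 + (1/44)**2) = 1/((4 - 18)**2 + 1/1936) = 1/((-14)**2 + 1/1936) = 1/(196 + 1/1936) = 1/(379457/1936) = 1936/379457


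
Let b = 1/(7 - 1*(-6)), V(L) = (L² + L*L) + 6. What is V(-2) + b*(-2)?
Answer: 180/13 ≈ 13.846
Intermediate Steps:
V(L) = 6 + 2*L² (V(L) = (L² + L²) + 6 = 2*L² + 6 = 6 + 2*L²)
b = 1/13 (b = 1/(7 + 6) = 1/13 ≈ 0.076923)
V(-2) + b*(-2) = (6 + 2*(-2)²) + (1/13)*(-2) = (6 + 2*4) - 2/13 = (6 + 8) - 2/13 = 14 - 2/13 = 180/13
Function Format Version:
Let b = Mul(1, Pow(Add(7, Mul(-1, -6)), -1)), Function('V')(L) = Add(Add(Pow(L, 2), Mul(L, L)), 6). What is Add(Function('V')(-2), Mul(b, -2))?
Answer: Rational(180, 13) ≈ 13.846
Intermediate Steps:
Function('V')(L) = Add(6, Mul(2, Pow(L, 2))) (Function('V')(L) = Add(Add(Pow(L, 2), Pow(L, 2)), 6) = Add(Mul(2, Pow(L, 2)), 6) = Add(6, Mul(2, Pow(L, 2))))
b = Rational(1, 13) (b = Mul(1, Pow(Add(7, 6), -1)) = Mul(1, Pow(13, -1)) = Mul(1, Rational(1, 13)) = Rational(1, 13) ≈ 0.076923)
Add(Function('V')(-2), Mul(b, -2)) = Add(Add(6, Mul(2, Pow(-2, 2))), Mul(Rational(1, 13), -2)) = Add(Add(6, Mul(2, 4)), Rational(-2, 13)) = Add(Add(6, 8), Rational(-2, 13)) = Add(14, Rational(-2, 13)) = Rational(180, 13)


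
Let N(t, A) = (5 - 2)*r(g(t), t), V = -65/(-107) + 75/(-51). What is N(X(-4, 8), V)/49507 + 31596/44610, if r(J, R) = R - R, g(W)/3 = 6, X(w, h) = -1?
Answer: 5266/7435 ≈ 0.70827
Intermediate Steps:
V = -1570/1819 (V = -65*(-1/107) + 75*(-1/51) = 65/107 - 25/17 = -1570/1819 ≈ -0.86311)
g(W) = 18 (g(W) = 3*6 = 18)
r(J, R) = 0
N(t, A) = 0 (N(t, A) = (5 - 2)*0 = 3*0 = 0)
N(X(-4, 8), V)/49507 + 31596/44610 = 0/49507 + 31596/44610 = 0*(1/49507) + 31596*(1/44610) = 0 + 5266/7435 = 5266/7435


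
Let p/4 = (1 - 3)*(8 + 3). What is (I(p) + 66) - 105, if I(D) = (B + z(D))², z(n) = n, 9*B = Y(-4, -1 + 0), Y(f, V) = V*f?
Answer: 617785/81 ≈ 7627.0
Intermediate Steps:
B = 4/9 (B = ((-1 + 0)*(-4))/9 = (-1*(-4))/9 = (⅑)*4 = 4/9 ≈ 0.44444)
p = -88 (p = 4*((1 - 3)*(8 + 3)) = 4*(-2*11) = 4*(-22) = -88)
I(D) = (4/9 + D)²
(I(p) + 66) - 105 = ((4 + 9*(-88))²/81 + 66) - 105 = ((4 - 792)²/81 + 66) - 105 = ((1/81)*(-788)² + 66) - 105 = ((1/81)*620944 + 66) - 105 = (620944/81 + 66) - 105 = 626290/81 - 105 = 617785/81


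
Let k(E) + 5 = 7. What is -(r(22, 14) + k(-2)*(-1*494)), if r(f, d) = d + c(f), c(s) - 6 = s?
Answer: 946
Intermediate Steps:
c(s) = 6 + s
k(E) = 2 (k(E) = -5 + 7 = 2)
r(f, d) = 6 + d + f (r(f, d) = d + (6 + f) = 6 + d + f)
-(r(22, 14) + k(-2)*(-1*494)) = -((6 + 14 + 22) + 2*(-1*494)) = -(42 + 2*(-494)) = -(42 - 988) = -1*(-946) = 946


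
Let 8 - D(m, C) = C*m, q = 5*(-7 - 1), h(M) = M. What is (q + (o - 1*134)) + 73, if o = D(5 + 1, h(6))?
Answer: -129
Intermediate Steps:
q = -40 (q = 5*(-8) = -40)
D(m, C) = 8 - C*m
o = -28 (o = 8 - 1*6*(5 + 1) = 8 - 1*6*6 = 8 - 36 = -28)
(q + (o - 1*134)) + 73 = (-40 + (-28 - 1*134)) + 73 = (-40 + (-28 - 134)) + 73 = (-40 - 162) + 73 = -202 + 73 = -129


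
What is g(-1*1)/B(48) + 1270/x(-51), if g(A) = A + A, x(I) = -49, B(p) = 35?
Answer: -6364/245 ≈ -25.976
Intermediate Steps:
g(A) = 2*A
g(-1*1)/B(48) + 1270/x(-51) = (2*(-1*1))/35 + 1270/(-49) = (2*(-1))*(1/35) + 1270*(-1/49) = -2*1/35 - 1270/49 = -2/35 - 1270/49 = -6364/245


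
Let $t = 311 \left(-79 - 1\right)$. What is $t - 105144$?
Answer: $-130024$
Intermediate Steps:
$t = -24880$ ($t = 311 \left(-80\right) = -24880$)
$t - 105144 = -24880 - 105144 = -130024$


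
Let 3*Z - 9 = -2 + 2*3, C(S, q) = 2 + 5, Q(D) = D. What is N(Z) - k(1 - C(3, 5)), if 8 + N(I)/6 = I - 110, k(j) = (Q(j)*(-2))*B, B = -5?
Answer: -622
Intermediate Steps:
C(S, q) = 7
k(j) = 10*j (k(j) = (j*(-2))*(-5) = -2*j*(-5) = 10*j)
Z = 13/3 (Z = 3 + (-2 + 2*3)/3 = 3 + (-2 + 6)/3 = 3 + (⅓)*4 = 3 + 4/3 = 13/3 ≈ 4.3333)
N(I) = -708 + 6*I (N(I) = -48 + 6*(I - 110) = -48 + 6*(-110 + I) = -48 + (-660 + 6*I) = -708 + 6*I)
N(Z) - k(1 - C(3, 5)) = (-708 + 6*(13/3)) - 10*(1 - 1*7) = (-708 + 26) - 10*(1 - 7) = -682 - 10*(-6) = -682 - 1*(-60) = -682 + 60 = -622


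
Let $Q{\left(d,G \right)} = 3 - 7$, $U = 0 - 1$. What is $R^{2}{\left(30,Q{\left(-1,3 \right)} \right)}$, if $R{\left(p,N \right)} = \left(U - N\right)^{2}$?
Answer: $81$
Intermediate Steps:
$U = -1$
$Q{\left(d,G \right)} = -4$ ($Q{\left(d,G \right)} = 3 - 7 = -4$)
$R{\left(p,N \right)} = \left(-1 - N\right)^{2}$
$R^{2}{\left(30,Q{\left(-1,3 \right)} \right)} = \left(\left(1 - 4\right)^{2}\right)^{2} = \left(\left(-3\right)^{2}\right)^{2} = 9^{2} = 81$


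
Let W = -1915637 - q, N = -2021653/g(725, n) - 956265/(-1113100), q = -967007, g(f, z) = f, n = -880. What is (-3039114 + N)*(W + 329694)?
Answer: 15193684308464031858/8069975 ≈ 1.8827e+12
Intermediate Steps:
N = -89984346487/32279900 (N = -2021653/725 - 956265/(-1113100) = -2021653*1/725 - 956265*(-1/1113100) = -2021653/725 + 191253/222620 = -89984346487/32279900 ≈ -2787.6)
W = -948630 (W = -1915637 - 1*(-967007) = -1915637 + 967007 = -948630)
(-3039114 + N)*(W + 329694) = (-3039114 - 89984346487/32279900)*(-948630 + 329694) = -98192280355087/32279900*(-618936) = 15193684308464031858/8069975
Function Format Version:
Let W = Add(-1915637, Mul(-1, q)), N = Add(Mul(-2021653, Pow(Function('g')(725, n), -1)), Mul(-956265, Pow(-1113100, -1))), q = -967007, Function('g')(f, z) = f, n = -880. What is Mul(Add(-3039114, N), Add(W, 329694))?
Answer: Rational(15193684308464031858, 8069975) ≈ 1.8827e+12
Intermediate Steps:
N = Rational(-89984346487, 32279900) (N = Add(Mul(-2021653, Pow(725, -1)), Mul(-956265, Pow(-1113100, -1))) = Add(Mul(-2021653, Rational(1, 725)), Mul(-956265, Rational(-1, 1113100))) = Add(Rational(-2021653, 725), Rational(191253, 222620)) = Rational(-89984346487, 32279900) ≈ -2787.6)
W = -948630 (W = Add(-1915637, Mul(-1, -967007)) = Add(-1915637, 967007) = -948630)
Mul(Add(-3039114, N), Add(W, 329694)) = Mul(Add(-3039114, Rational(-89984346487, 32279900)), Add(-948630, 329694)) = Mul(Rational(-98192280355087, 32279900), -618936) = Rational(15193684308464031858, 8069975)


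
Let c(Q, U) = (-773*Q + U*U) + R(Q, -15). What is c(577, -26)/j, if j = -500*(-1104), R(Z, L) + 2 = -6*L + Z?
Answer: -11117/13800 ≈ -0.80558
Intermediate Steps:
R(Z, L) = -2 + Z - 6*L (R(Z, L) = -2 + (-6*L + Z) = -2 + (Z - 6*L) = -2 + Z - 6*L)
j = 552000
c(Q, U) = 88 + U² - 772*Q (c(Q, U) = (-773*Q + U*U) + (-2 + Q - 6*(-15)) = (-773*Q + U²) + (-2 + Q + 90) = (U² - 773*Q) + (88 + Q) = 88 + U² - 772*Q)
c(577, -26)/j = (88 + (-26)² - 772*577)/552000 = (88 + 676 - 445444)*(1/552000) = -444680*1/552000 = -11117/13800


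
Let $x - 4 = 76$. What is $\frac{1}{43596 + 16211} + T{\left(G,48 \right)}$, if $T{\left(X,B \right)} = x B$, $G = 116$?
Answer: $\frac{229658881}{59807} \approx 3840.0$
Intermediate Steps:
$x = 80$ ($x = 4 + 76 = 80$)
$T{\left(X,B \right)} = 80 B$
$\frac{1}{43596 + 16211} + T{\left(G,48 \right)} = \frac{1}{43596 + 16211} + 80 \cdot 48 = \frac{1}{59807} + 3840 = \frac{229658881}{59807}$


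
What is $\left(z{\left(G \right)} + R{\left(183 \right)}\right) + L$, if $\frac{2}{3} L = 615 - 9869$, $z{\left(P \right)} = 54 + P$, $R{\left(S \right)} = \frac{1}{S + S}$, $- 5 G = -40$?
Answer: $- \frac{5057753}{366} \approx -13819.0$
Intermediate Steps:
$G = 8$ ($G = \left(- \frac{1}{5}\right) \left(-40\right) = 8$)
$R{\left(S \right)} = \frac{1}{2 S}$
$L = -13881$ ($L = \frac{3 \left(615 - 9869\right)}{2} = \frac{3}{2} \left(-9254\right) = -13881$)
$\left(z{\left(G \right)} + R{\left(183 \right)}\right) + L = \left(\left(54 + 8\right) + \frac{1}{2 \cdot 183}\right) - 13881 = \left(62 + \frac{1}{2} \cdot \frac{1}{183}\right) - 13881 = \left(62 + \frac{1}{366}\right) - 13881 = \frac{22693}{366} - 13881 = - \frac{5057753}{366}$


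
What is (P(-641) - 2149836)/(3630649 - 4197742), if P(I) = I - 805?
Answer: 717094/189031 ≈ 3.7935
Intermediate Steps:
P(I) = -805 + I
(P(-641) - 2149836)/(3630649 - 4197742) = ((-805 - 641) - 2149836)/(3630649 - 4197742) = (-1446 - 2149836)/(-567093) = -2151282*(-1/567093) = 717094/189031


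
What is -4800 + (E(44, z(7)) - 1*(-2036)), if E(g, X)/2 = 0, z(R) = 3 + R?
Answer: -2764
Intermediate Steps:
E(g, X) = 0 (E(g, X) = 2*0 = 0)
-4800 + (E(44, z(7)) - 1*(-2036)) = -4800 + (0 - 1*(-2036)) = -4800 + (0 + 2036) = -4800 + 2036 = -2764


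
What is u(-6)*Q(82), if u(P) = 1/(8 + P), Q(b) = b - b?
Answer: 0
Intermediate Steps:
Q(b) = 0
u(-6)*Q(82) = 0/(8 - 6) = 0/2 = (½)*0 = 0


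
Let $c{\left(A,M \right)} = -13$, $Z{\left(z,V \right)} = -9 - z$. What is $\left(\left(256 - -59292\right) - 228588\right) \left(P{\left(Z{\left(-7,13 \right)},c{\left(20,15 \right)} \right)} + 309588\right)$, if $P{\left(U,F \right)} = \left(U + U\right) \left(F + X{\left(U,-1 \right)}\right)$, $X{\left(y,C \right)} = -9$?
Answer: $-52347631040$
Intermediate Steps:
$P{\left(U,F \right)} = 2 U \left(-9 + F\right)$ ($P{\left(U,F \right)} = \left(U + U\right) \left(F - 9\right) = 2 U \left(-9 + F\right)$)
$\left(\left(256 - -59292\right) - 228588\right) \left(P{\left(Z{\left(-7,13 \right)},c{\left(20,15 \right)} \right)} + 309588\right) = \left(\left(256 - -59292\right) - 228588\right) \left(2 \left(-9 - -7\right) \left(-9 - 13\right) + 309588\right) = \left(\left(256 + 59292\right) - 228588\right) \left(2 \left(-9 + 7\right) \left(-22\right) + 309588\right) = \left(59548 - 228588\right) \left(2 \left(-2\right) \left(-22\right) + 309588\right) = - 169040 \left(88 + 309588\right) = \left(-169040\right) 309676 = -52347631040$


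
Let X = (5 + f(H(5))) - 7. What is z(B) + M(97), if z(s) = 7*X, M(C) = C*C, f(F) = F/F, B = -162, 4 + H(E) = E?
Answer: 9402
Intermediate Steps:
H(E) = -4 + E
f(F) = 1
M(C) = C²
X = -1 (X = (5 + 1) - 7 = 6 - 7 = -1)
z(s) = -7 (z(s) = 7*(-1) = -7)
z(B) + M(97) = -7 + 97² = -7 + 9409 = 9402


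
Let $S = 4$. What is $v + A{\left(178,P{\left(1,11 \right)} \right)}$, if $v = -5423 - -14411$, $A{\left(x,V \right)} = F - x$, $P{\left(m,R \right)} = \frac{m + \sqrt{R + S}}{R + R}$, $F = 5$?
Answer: $8815$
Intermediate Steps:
$P{\left(m,R \right)} = \frac{m + \sqrt{4 + R}}{2 R}$ ($P{\left(m,R \right)} = \frac{m + \sqrt{R + 4}}{R + R} = \frac{m + \sqrt{4 + R}}{2 R}$)
$A{\left(x,V \right)} = 5 - x$
$v = 8988$ ($v = -5423 + 14411 = 8988$)
$v + A{\left(178,P{\left(1,11 \right)} \right)} = 8988 + \left(5 - 178\right) = 8988 - 173 = 8815$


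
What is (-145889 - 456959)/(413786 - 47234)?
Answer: -75356/45819 ≈ -1.6446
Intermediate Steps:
(-145889 - 456959)/(413786 - 47234) = -602848/366552 = -602848*1/366552 = -75356/45819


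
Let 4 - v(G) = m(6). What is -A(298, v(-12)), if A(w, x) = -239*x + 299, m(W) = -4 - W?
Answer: 3047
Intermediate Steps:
v(G) = 14 (v(G) = 4 - (-4 - 1*6) = 4 - (-4 - 6) = 4 - 1*(-10) = 4 + 10 = 14)
A(w, x) = 299 - 239*x
-A(298, v(-12)) = -(299 - 239*14) = -(299 - 3346) = -1*(-3047) = 3047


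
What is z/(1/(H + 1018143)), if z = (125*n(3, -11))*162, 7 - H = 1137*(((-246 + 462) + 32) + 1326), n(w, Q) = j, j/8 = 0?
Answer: 0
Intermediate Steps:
j = 0 (j = 8*0 = 0)
n(w, Q) = 0
H = -1789631 (H = 7 - 1137*(((-246 + 462) + 32) + 1326) = 7 - 1137*((216 + 32) + 1326) = 7 - 1137*(248 + 1326) = 7 - 1137*1574 = 7 - 1*1789638 = 7 - 1789638 = -1789631)
z = 0 (z = (125*0)*162 = 0*162 = 0)
z/(1/(H + 1018143)) = 0/(1/(-1789631 + 1018143)) = 0/(1/(-771488)) = 0/(-1/771488) = 0*(-771488) = 0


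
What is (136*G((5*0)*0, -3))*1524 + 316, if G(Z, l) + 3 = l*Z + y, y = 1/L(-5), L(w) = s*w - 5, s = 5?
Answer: -3141924/5 ≈ -6.2839e+5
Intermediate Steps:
L(w) = -5 + 5*w (L(w) = 5*w - 5 = -5 + 5*w)
y = -1/30 (y = 1/(-5 + 5*(-5)) = 1/(-5 - 25) = 1/(-30) = -1/30 ≈ -0.033333)
G(Z, l) = -91/30 + Z*l (G(Z, l) = -3 + (l*Z - 1/30) = -3 + (Z*l - 1/30) = -3 + (-1/30 + Z*l) = -91/30 + Z*l)
(136*G((5*0)*0, -3))*1524 + 316 = (136*(-91/30 + ((5*0)*0)*(-3)))*1524 + 316 = (136*(-91/30 + (0*0)*(-3)))*1524 + 316 = (136*(-91/30 + 0*(-3)))*1524 + 316 = (136*(-91/30 + 0))*1524 + 316 = (136*(-91/30))*1524 + 316 = -6188/15*1524 + 316 = -3143504/5 + 316 = -3141924/5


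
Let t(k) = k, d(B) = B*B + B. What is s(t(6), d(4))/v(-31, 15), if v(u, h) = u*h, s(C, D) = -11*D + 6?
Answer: 214/465 ≈ 0.46022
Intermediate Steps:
d(B) = B + B² (d(B) = B² + B = B + B²)
s(C, D) = 6 - 11*D
v(u, h) = h*u
s(t(6), d(4))/v(-31, 15) = (6 - 44*(1 + 4))/((15*(-31))) = (6 - 44*5)/(-465) = (6 - 11*20)*(-1/465) = (6 - 220)*(-1/465) = -214*(-1/465) = 214/465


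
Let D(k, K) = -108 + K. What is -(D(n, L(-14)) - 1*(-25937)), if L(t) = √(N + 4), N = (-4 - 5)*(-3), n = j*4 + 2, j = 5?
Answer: -25829 - √31 ≈ -25835.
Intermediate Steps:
n = 22 (n = 5*4 + 2 = 20 + 2 = 22)
N = 27 (N = -9*(-3) = 27)
L(t) = √31 (L(t) = √(27 + 4) = √31)
-(D(n, L(-14)) - 1*(-25937)) = -((-108 + √31) - 1*(-25937)) = -((-108 + √31) + 25937) = -(25829 + √31) = -25829 - √31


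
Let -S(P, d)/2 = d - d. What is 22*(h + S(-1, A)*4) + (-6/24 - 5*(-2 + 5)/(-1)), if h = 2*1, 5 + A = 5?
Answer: 235/4 ≈ 58.750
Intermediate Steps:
A = 0 (A = -5 + 5 = 0)
h = 2
S(P, d) = 0 (S(P, d) = -2*(d - d) = -2*0 = 0)
22*(h + S(-1, A)*4) + (-6/24 - 5*(-2 + 5)/(-1)) = 22*(2 + 0*4) + (-6/24 - 5*(-2 + 5)/(-1)) = 22*(2 + 0) + (-6*1/24 - 5*3*(-1)) = 22*2 + (-1/4 - 15*(-1)) = 44 + (-1/4 + 15) = 44 + 59/4 = 235/4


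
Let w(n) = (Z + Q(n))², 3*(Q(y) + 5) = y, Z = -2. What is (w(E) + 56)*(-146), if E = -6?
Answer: -20002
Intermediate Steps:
Q(y) = -5 + y/3
w(n) = (-7 + n/3)² (w(n) = (-2 + (-5 + n/3))² = (-7 + n/3)²)
(w(E) + 56)*(-146) = ((-21 - 6)²/9 + 56)*(-146) = ((⅑)*(-27)² + 56)*(-146) = ((⅑)*729 + 56)*(-146) = (81 + 56)*(-146) = 137*(-146) = -20002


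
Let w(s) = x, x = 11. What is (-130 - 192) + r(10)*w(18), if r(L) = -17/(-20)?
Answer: -6253/20 ≈ -312.65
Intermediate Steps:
w(s) = 11
r(L) = 17/20 (r(L) = -17*(-1/20) = 17/20)
(-130 - 192) + r(10)*w(18) = (-130 - 192) + (17/20)*11 = -322 + 187/20 = -6253/20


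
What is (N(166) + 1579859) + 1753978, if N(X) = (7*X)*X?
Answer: 3526729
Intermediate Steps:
N(X) = 7*X²
(N(166) + 1579859) + 1753978 = (7*166² + 1579859) + 1753978 = (7*27556 + 1579859) + 1753978 = (192892 + 1579859) + 1753978 = 1772751 + 1753978 = 3526729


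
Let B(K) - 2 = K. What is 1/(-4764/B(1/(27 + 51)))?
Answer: -157/371592 ≈ -0.00042251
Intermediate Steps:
B(K) = 2 + K
1/(-4764/B(1/(27 + 51))) = 1/(-4764/(2 + 1/(27 + 51))) = 1/(-4764/(2 + 1/78)) = 1/(-4764/157/78) = 1/(-4764*78/157) = 1/(-371592/157) = -157/371592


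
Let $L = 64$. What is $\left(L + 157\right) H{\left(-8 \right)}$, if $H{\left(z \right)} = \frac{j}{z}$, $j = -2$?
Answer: $\frac{221}{4} \approx 55.25$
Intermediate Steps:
$H{\left(z \right)} = - \frac{2}{z}$
$\left(L + 157\right) H{\left(-8 \right)} = \left(64 + 157\right) \left(- \frac{2}{-8}\right) = 221 \left(\left(-2\right) \left(- \frac{1}{8}\right)\right) = 221 \cdot \frac{1}{4} = \frac{221}{4}$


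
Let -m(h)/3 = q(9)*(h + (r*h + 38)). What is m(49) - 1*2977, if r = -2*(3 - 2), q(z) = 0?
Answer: -2977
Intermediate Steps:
r = -2 (r = -2*1 = -2)
m(h) = 0 (m(h) = -0*(h + (-2*h + 38)) = -0*(h + (38 - 2*h)) = -0*(38 - h) = -3*0 = 0)
m(49) - 1*2977 = 0 - 1*2977 = 0 - 2977 = -2977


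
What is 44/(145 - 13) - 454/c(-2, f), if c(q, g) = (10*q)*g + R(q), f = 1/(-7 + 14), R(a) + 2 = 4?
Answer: 530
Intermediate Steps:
R(a) = 2 (R(a) = -2 + 4 = 2)
f = 1/7 ≈ 0.14286
c(q, g) = 2 + 10*g*q (c(q, g) = (10*q)*g + 2 = 10*g*q + 2 = 2 + 10*g*q)
44/(145 - 13) - 454/c(-2, f) = 44/(145 - 13) - 454/(2 + 10*(1/7)*(-2)) = 44/132 - 454/(2 - 20/7) = 44*(1/132) - 454/(-6/7) = 1/3 - 454*(-7/6) = 1/3 + 1589/3 = 530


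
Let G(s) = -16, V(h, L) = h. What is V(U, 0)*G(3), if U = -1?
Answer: 16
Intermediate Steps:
V(U, 0)*G(3) = -1*(-16) = 16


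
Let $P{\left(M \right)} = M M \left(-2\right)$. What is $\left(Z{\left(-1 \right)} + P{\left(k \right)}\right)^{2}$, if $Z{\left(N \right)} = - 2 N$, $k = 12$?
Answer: $81796$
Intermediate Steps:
$P{\left(M \right)} = - 2 M^{2}$ ($P{\left(M \right)} = M^{2} \left(-2\right) = - 2 M^{2}$)
$\left(Z{\left(-1 \right)} + P{\left(k \right)}\right)^{2} = \left(\left(-2\right) \left(-1\right) - 2 \cdot 12^{2}\right)^{2} = \left(2 - 288\right)^{2} = \left(-286\right)^{2} = 81796$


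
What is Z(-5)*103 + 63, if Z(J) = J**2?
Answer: 2638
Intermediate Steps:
Z(-5)*103 + 63 = (-5)**2*103 + 63 = 25*103 + 63 = 2575 + 63 = 2638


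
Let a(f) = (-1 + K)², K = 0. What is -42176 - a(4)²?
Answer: -42177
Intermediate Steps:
a(f) = 1 (a(f) = (-1 + 0)² = (-1)² = 1)
-42176 - a(4)² = -42176 - 1*1² = -42176 - 1*1 = -42176 - 1 = -42177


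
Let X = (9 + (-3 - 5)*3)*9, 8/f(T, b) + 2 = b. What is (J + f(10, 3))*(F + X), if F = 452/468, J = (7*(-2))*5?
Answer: 972284/117 ≈ 8310.1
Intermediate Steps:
f(T, b) = 8/(-2 + b)
J = -70 (J = -14*5 = -70)
X = -135 (X = (9 - 8*3)*9 = (9 - 24)*9 = -15*9 = -135)
F = 113/117 (F = 452*(1/468) = 113/117 ≈ 0.96581)
(J + f(10, 3))*(F + X) = (-70 + 8/(-2 + 3))*(113/117 - 135) = (-70 + 8/1)*(-15682/117) = (-70 + 8*1)*(-15682/117) = (-70 + 8)*(-15682/117) = -62*(-15682/117) = 972284/117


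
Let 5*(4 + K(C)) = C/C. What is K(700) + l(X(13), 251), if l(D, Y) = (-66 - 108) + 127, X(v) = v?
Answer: -254/5 ≈ -50.800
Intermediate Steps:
l(D, Y) = -47 (l(D, Y) = -174 + 127 = -47)
K(C) = -19/5 (K(C) = -4 + (C/C)/5 = -4 + (⅕)*1 = -4 + ⅕ = -19/5)
K(700) + l(X(13), 251) = -19/5 - 47 = -254/5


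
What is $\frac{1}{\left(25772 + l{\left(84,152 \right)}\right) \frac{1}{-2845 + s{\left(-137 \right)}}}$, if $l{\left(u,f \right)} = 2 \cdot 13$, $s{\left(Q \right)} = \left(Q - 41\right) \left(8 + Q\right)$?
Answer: $\frac{20117}{25798} \approx 0.77979$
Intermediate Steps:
$s{\left(Q \right)} = \left(-41 + Q\right) \left(8 + Q\right)$
$l{\left(u,f \right)} = 26$
$\frac{1}{\left(25772 + l{\left(84,152 \right)}\right) \frac{1}{-2845 + s{\left(-137 \right)}}} = \frac{1}{\left(25772 + 26\right) \frac{1}{-2845 - \left(-4193 - 18769\right)}} = \frac{1}{25798 \frac{1}{-2845 + \left(-328 + 18769 + 4521\right)}} = \frac{1}{25798 \frac{1}{-2845 + 22962}} = \frac{1}{25798 \cdot \frac{1}{20117}} = \frac{1}{\frac{25798}{20117}} = \frac{20117}{25798}$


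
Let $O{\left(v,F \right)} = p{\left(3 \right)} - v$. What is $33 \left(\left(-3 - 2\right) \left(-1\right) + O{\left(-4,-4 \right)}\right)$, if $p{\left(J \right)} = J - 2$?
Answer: $330$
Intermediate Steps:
$p{\left(J \right)} = -2 + J$
$O{\left(v,F \right)} = 1 - v$ ($O{\left(v,F \right)} = \left(-2 + 3\right) - v = 1 - v$)
$33 \left(\left(-3 - 2\right) \left(-1\right) + O{\left(-4,-4 \right)}\right) = 33 \left(\left(-3 - 2\right) \left(-1\right) + \left(1 - -4\right)\right) = 33 \left(\left(-5\right) \left(-1\right) + \left(1 + 4\right)\right) = 33 \left(5 + 5\right) = 33 \cdot 10 = 330$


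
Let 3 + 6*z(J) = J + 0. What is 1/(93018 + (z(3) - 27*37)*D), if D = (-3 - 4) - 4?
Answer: 1/104007 ≈ 9.6147e-6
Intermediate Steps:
z(J) = -1/2 + J/6 (z(J) = -1/2 + (J + 0)/6 = -1/2 + J/6)
D = -11 (D = -7 - 4 = -11)
1/(93018 + (z(3) - 27*37)*D) = 1/(93018 + ((-1/2 + (1/6)*3) - 27*37)*(-11)) = 1/(93018 + ((-1/2 + 1/2) - 999)*(-11)) = 1/(93018 + (0 - 999)*(-11)) = 1/(93018 - 999*(-11)) = 1/(93018 + 10989) = 1/104007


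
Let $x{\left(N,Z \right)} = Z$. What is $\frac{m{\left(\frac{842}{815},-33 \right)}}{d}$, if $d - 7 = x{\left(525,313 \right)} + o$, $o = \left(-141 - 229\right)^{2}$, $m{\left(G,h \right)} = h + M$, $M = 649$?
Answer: $\frac{154}{34305} \approx 0.0044891$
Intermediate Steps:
$m{\left(G,h \right)} = 649 + h$ ($m{\left(G,h \right)} = h + 649 = 649 + h$)
$o = 136900$ ($o = \left(-370\right)^{2} = 136900$)
$d = 137220$ ($d = 7 + \left(313 + 136900\right) = 7 + 137213 = 137220$)
$\frac{m{\left(\frac{842}{815},-33 \right)}}{d} = \frac{649 - 33}{137220} = 616 \cdot \frac{1}{137220} = \frac{154}{34305}$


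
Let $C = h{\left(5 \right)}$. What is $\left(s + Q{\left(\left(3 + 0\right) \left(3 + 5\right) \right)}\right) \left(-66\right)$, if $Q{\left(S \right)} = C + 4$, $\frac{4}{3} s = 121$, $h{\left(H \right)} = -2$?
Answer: $- \frac{12243}{2} \approx -6121.5$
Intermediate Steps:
$s = \frac{363}{4}$ ($s = \frac{3}{4} \cdot 121 = \frac{363}{4} \approx 90.75$)
$C = -2$
$Q{\left(S \right)} = 2$ ($Q{\left(S \right)} = -2 + 4 = 2$)
$\left(s + Q{\left(\left(3 + 0\right) \left(3 + 5\right) \right)}\right) \left(-66\right) = \left(\frac{363}{4} + 2\right) \left(-66\right) = \frac{371}{4} \left(-66\right) = - \frac{12243}{2}$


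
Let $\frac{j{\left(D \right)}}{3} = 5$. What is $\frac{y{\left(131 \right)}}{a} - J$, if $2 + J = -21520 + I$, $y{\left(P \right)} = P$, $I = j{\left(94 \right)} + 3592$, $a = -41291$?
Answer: $\frac{739728134}{41291} \approx 17915.0$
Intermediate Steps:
$j{\left(D \right)} = 15$ ($j{\left(D \right)} = 3 \cdot 5 = 15$)
$I = 3607$ ($I = 15 + 3592 = 3607$)
$J = -17915$ ($J = -2 + \left(-21520 + 3607\right) = -2 - 17913 = -17915$)
$\frac{y{\left(131 \right)}}{a} - J = \frac{131}{-41291} - -17915 = 131 \left(- \frac{1}{41291}\right) + 17915 = - \frac{131}{41291} + 17915 = \frac{739728134}{41291}$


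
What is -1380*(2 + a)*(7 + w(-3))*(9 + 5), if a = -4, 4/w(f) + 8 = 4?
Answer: 231840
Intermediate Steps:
w(f) = -1 (w(f) = 4/(-8 + 4) = 4/(-4) = 4*(-1/4) = -1)
-1380*(2 + a)*(7 + w(-3))*(9 + 5) = -1380*(2 - 4)*(7 - 1)*(9 + 5) = -1380*(-2*6)*14 = -(-16560)*14 = -1380*(-168) = 231840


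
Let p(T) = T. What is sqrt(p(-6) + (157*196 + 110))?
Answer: 2*sqrt(7719) ≈ 175.72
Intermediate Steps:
sqrt(p(-6) + (157*196 + 110)) = sqrt(-6 + (157*196 + 110)) = sqrt(-6 + (30772 + 110)) = sqrt(-6 + 30882) = sqrt(30876) = 2*sqrt(7719)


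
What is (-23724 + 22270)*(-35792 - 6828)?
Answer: 61969480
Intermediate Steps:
(-23724 + 22270)*(-35792 - 6828) = -1454*(-42620) = 61969480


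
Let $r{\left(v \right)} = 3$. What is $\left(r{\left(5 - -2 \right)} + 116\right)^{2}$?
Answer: $14161$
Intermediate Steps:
$\left(r{\left(5 - -2 \right)} + 116\right)^{2} = \left(3 + 116\right)^{2} = 119^{2} = 14161$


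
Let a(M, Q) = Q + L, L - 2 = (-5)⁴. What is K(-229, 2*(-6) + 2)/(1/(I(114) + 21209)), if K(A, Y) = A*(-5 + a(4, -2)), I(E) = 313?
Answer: -3055693560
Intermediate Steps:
L = 627 (L = 2 + (-5)⁴ = 2 + 625 = 627)
a(M, Q) = 627 + Q (a(M, Q) = Q + 627 = 627 + Q)
K(A, Y) = 620*A (K(A, Y) = A*(-5 + (627 - 2)) = A*(-5 + 625) = A*620 = 620*A)
K(-229, 2*(-6) + 2)/(1/(I(114) + 21209)) = (620*(-229))/(1/(313 + 21209)) = -141980/(1/21522) = -141980/1/21522 = -141980*21522 = -3055693560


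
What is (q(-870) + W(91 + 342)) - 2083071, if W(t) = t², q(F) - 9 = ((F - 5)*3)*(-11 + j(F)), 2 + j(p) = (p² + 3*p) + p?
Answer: -1979588948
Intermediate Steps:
j(p) = -2 + p² + 4*p (j(p) = -2 + ((p² + 3*p) + p) = -2 + (p² + 4*p) = -2 + p² + 4*p)
q(F) = 9 + (-15 + 3*F)*(-13 + F² + 4*F) (q(F) = 9 + ((F - 5)*3)*(-11 + (-2 + F² + 4*F)) = 9 + ((-5 + F)*3)*(-13 + F² + 4*F) = 9 + (-15 + 3*F)*(-13 + F² + 4*F))
(q(-870) + W(91 + 342)) - 2083071 = ((204 - 99*(-870) - 3*(-870)² + 3*(-870)³) + (91 + 342)²) - 2083071 = ((204 + 86130 - 3*756900 + 3*(-658503000)) + 433²) - 2083071 = ((204 + 86130 - 2270700 - 1975509000) + 187489) - 2083071 = (-1977693366 + 187489) - 2083071 = -1977505877 - 2083071 = -1979588948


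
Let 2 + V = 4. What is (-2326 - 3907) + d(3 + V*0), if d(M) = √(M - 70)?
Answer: -6233 + I*√67 ≈ -6233.0 + 8.1853*I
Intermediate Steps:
V = 2 (V = -2 + 4 = 2)
d(M) = √(-70 + M)
(-2326 - 3907) + d(3 + V*0) = (-2326 - 3907) + √(-70 + (3 + 2*0)) = -6233 + √(-70 + (3 + 0)) = -6233 + √(-70 + 3) = -6233 + √(-67) = -6233 + I*√67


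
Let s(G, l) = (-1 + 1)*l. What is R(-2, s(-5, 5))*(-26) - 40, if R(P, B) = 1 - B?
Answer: -66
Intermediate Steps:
s(G, l) = 0 (s(G, l) = 0*l = 0)
R(-2, s(-5, 5))*(-26) - 40 = (1 - 1*0)*(-26) - 40 = (1 + 0)*(-26) - 40 = 1*(-26) - 40 = -26 - 40 = -66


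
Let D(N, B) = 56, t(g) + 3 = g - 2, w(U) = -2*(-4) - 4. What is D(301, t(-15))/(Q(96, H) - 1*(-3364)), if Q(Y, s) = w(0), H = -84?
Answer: 7/421 ≈ 0.016627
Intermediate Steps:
w(U) = 4 (w(U) = 8 - 4 = 4)
t(g) = -5 + g (t(g) = -3 + (g - 2) = -3 + (-2 + g) = -5 + g)
Q(Y, s) = 4
D(301, t(-15))/(Q(96, H) - 1*(-3364)) = 56/(4 - 1*(-3364)) = 56/(4 + 3364) = 56/3368 = 56*(1/3368) = 7/421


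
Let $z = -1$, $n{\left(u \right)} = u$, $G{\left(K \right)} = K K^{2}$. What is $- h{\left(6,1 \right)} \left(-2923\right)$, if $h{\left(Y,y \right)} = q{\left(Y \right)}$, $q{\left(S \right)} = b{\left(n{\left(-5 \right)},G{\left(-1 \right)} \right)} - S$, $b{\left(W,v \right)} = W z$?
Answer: $-2923$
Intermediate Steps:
$G{\left(K \right)} = K^{3}$
$b{\left(W,v \right)} = - W$ ($b{\left(W,v \right)} = W \left(-1\right) = - W$)
$q{\left(S \right)} = 5 - S$ ($q{\left(S \right)} = \left(-1\right) \left(-5\right) - S = 5 - S$)
$h{\left(Y,y \right)} = 5 - Y$
$- h{\left(6,1 \right)} \left(-2923\right) = - (5 - 6) \left(-2923\right) = \left(-1\right) \left(-1\right) \left(-2923\right) = 1 \left(-2923\right) = -2923$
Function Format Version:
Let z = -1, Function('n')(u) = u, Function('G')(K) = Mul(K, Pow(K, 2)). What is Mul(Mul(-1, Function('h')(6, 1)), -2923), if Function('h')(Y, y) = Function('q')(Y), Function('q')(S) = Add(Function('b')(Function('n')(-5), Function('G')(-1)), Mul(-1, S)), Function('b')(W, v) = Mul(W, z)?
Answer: -2923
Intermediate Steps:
Function('G')(K) = Pow(K, 3)
Function('b')(W, v) = Mul(-1, W) (Function('b')(W, v) = Mul(W, -1) = Mul(-1, W))
Function('q')(S) = Add(5, Mul(-1, S)) (Function('q')(S) = Add(Mul(-1, -5), Mul(-1, S)) = Add(5, Mul(-1, S)))
Function('h')(Y, y) = Add(5, Mul(-1, Y))
Mul(Mul(-1, Function('h')(6, 1)), -2923) = Mul(Mul(-1, Add(5, Mul(-1, 6))), -2923) = Mul(Mul(-1, Add(5, -6)), -2923) = Mul(Mul(-1, -1), -2923) = Mul(1, -2923) = -2923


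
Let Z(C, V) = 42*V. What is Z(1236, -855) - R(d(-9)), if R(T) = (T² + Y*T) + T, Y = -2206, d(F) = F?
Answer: -55836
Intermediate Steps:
R(T) = T² - 2205*T (R(T) = (T² - 2206*T) + T = T² - 2205*T)
Z(1236, -855) - R(d(-9)) = 42*(-855) - (-9)*(-2205 - 9) = -35910 - (-9)*(-2214) = -35910 - 1*19926 = -35910 - 19926 = -55836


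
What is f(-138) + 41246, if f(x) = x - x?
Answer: 41246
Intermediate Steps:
f(x) = 0
f(-138) + 41246 = 0 + 41246 = 41246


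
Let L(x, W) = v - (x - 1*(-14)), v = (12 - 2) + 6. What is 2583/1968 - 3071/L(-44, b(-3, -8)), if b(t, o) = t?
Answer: -24085/368 ≈ -65.448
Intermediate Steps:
v = 16 (v = 10 + 6 = 16)
L(x, W) = 2 - x (L(x, W) = 16 - (x - 1*(-14)) = 16 - (x + 14) = 16 - (14 + x) = 16 + (-14 - x) = 2 - x)
2583/1968 - 3071/L(-44, b(-3, -8)) = 2583/1968 - 3071/(2 - 1*(-44)) = 2583*(1/1968) - 3071/(2 + 44) = 21/16 - 3071/46 = -24085/368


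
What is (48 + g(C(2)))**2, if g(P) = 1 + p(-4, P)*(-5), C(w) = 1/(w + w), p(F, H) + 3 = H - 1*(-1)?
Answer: 53361/16 ≈ 3335.1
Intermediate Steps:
p(F, H) = -2 + H (p(F, H) = -3 + (H - 1*(-1)) = -3 + (H + 1) = -3 + (1 + H) = -2 + H)
C(w) = 1/(2*w)
g(P) = 11 - 5*P (g(P) = 1 + (-2 + P)*(-5) = 1 + (10 - 5*P) = 11 - 5*P)
(48 + g(C(2)))**2 = (48 + (11 - 5/(2*2)))**2 = (48 + (11 - 5*1/4))**2 = (48 + (11 - 5/4))**2 = (48 + 39/4)**2 = (231/4)**2 = 53361/16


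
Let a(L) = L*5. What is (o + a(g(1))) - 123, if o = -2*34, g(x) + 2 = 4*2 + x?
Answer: -156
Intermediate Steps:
g(x) = 6 + x (g(x) = -2 + (4*2 + x) = -2 + (8 + x) = 6 + x)
a(L) = 5*L
o = -68
(o + a(g(1))) - 123 = (-68 + 5*(6 + 1)) - 123 = (-68 + 5*7) - 123 = (-68 + 35) - 123 = -33 - 123 = -156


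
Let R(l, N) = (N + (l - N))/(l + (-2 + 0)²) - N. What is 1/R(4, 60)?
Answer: -2/119 ≈ -0.016807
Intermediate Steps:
R(l, N) = -N + l/(4 + l) (R(l, N) = l/(l + (-2)²) - N = l/(l + 4) - N = l/(4 + l) - N = -N + l/(4 + l))
1/R(4, 60) = 1/((4 - 4*60 - 1*60*4)/(4 + 4)) = 1/((4 - 240 - 240)/8) = 1/((⅛)*(-476)) = 1/(-119/2) = -2/119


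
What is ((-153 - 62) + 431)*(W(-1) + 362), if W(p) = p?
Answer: 77976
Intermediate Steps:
((-153 - 62) + 431)*(W(-1) + 362) = ((-153 - 62) + 431)*(-1 + 362) = (-215 + 431)*361 = 216*361 = 77976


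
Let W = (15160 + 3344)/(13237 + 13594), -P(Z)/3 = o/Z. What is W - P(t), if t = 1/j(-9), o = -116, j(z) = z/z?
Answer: -9318684/26831 ≈ -347.31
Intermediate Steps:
j(z) = 1
t = 1 (t = 1/1 = 1)
P(Z) = 348/Z (P(Z) = -(-348)/Z = 348/Z)
W = 18504/26831 ≈ 0.68965
W - P(t) = 18504/26831 - 348/1 = 18504/26831 - 348 = -9318684/26831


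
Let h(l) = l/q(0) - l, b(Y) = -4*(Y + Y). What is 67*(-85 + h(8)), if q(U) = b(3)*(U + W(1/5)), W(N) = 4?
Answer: -74839/12 ≈ -6236.6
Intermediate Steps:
b(Y) = -8*Y
q(U) = -96 - 24*U (q(U) = (-8*3)*(U + 4) = -24*(4 + U) = -96 - 24*U)
h(l) = -97*l/96 (h(l) = l/(-96 - 24*0) - l = l/(-96 + 0) - l = l/(-96) - l = l*(-1/96) - l = -l/96 - l = -97*l/96)
67*(-85 + h(8)) = 67*(-85 - 97/96*8) = 67*(-85 - 97/12) = 67*(-1117/12) = -74839/12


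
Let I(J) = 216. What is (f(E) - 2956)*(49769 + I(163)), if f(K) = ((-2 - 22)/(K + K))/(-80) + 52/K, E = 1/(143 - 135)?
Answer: -126901918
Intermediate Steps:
E = ⅛ (E = 1/8 = ⅛ ≈ 0.12500)
f(K) = 1043/(20*K) (f(K) = -24*1/(2*K)*(-1/80) + 52/K = -12/K*(-1/80) + 52/K = 3/(20*K) + 52/K = 1043/(20*K))
(f(E) - 2956)*(49769 + I(163)) = (1043/(20*(⅛)) - 2956)*(49769 + 216) = ((1043/20)*8 - 2956)*49985 = (2086/5 - 2956)*49985 = -12694/5*49985 = -126901918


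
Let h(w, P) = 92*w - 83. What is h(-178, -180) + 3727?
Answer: -12732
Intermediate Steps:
h(w, P) = -83 + 92*w
h(-178, -180) + 3727 = (-83 + 92*(-178)) + 3727 = (-83 - 16376) + 3727 = -16459 + 3727 = -12732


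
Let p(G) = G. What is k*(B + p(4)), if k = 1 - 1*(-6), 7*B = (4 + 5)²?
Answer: 109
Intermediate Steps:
B = 81/7 (B = (4 + 5)²/7 = (⅐)*9² = (⅐)*81 = 81/7 ≈ 11.571)
k = 7 (k = 1 + 6 = 7)
k*(B + p(4)) = 7*(81/7 + 4) = 7*(109/7) = 109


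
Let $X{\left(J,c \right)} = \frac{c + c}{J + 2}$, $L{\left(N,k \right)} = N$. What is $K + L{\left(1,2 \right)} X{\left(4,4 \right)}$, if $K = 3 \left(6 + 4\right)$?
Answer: $\frac{94}{3} \approx 31.333$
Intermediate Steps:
$X{\left(J,c \right)} = \frac{2 c}{2 + J}$
$K = 30$ ($K = 3 \cdot 10 = 30$)
$K + L{\left(1,2 \right)} X{\left(4,4 \right)} = 30 + 1 \cdot 2 \cdot 4 \frac{1}{2 + 4} = 30 + 1 \cdot 2 \cdot 4 \cdot \frac{1}{6} = 30 + 1 \cdot \frac{4}{3} = 30 + \frac{4}{3} = \frac{94}{3}$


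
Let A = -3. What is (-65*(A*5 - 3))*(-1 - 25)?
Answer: -30420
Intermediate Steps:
(-65*(A*5 - 3))*(-1 - 25) = (-65*(-3*5 - 3))*(-1 - 25) = -65*(-15 - 3)*(-26) = -65*(-18)*(-26) = 1170*(-26) = -30420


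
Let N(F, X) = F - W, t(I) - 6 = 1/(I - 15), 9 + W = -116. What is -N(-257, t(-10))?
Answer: 132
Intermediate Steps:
W = -125 (W = -9 - 116 = -125)
t(I) = 6 + 1/(-15 + I) (t(I) = 6 + 1/(I - 15) = 6 + 1/(-15 + I))
N(F, X) = 125 + F (N(F, X) = F - 1*(-125) = F + 125 = 125 + F)
-N(-257, t(-10)) = -(125 - 257) = -1*(-132) = 132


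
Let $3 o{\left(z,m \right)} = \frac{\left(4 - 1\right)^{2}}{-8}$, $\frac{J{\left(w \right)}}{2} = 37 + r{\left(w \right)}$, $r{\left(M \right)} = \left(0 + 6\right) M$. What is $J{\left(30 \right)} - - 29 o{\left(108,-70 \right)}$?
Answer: $\frac{3385}{8} \approx 423.13$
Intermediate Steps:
$r{\left(M \right)} = 6 M$
$J{\left(w \right)} = 74 + 12 w$ ($J{\left(w \right)} = 2 \left(37 + 6 w\right) = 74 + 12 w$)
$o{\left(z,m \right)} = - \frac{3}{8}$ ($o{\left(z,m \right)} = \frac{\left(4 - 1\right)^{2} \frac{1}{-8}}{3} = \frac{3^{2} \left(- \frac{1}{8}\right)}{3} = \frac{9 \left(- \frac{1}{8}\right)}{3} = \frac{1}{3} \left(- \frac{9}{8}\right) = - \frac{3}{8}$)
$J{\left(30 \right)} - - 29 o{\left(108,-70 \right)} = \left(74 + 12 \cdot 30\right) - \left(-29\right) \left(- \frac{3}{8}\right) = \left(74 + 360\right) - \frac{87}{8} = 434 - \frac{87}{8} = \frac{3385}{8}$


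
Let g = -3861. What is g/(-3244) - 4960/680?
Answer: -336619/55148 ≈ -6.1039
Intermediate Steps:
g/(-3244) - 4960/680 = -3861/(-3244) - 4960/680 = -3861*(-1/3244) - 4960*1/680 = 3861/3244 - 124/17 = -336619/55148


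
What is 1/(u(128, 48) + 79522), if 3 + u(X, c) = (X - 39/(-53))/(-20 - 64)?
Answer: 4452/354011765 ≈ 1.2576e-5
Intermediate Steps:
u(X, c) = -4465/1484 - X/84 (u(X, c) = -3 + (X - 39/(-53))/(-20 - 64) = -3 + (X - 39*(-1/53))/(-84) = -3 + (X + 39/53)*(-1/84) = -3 + (39/53 + X)*(-1/84) = -3 + (-13/1484 - X/84) = -4465/1484 - X/84)
1/(u(128, 48) + 79522) = 1/((-4465/1484 - 1/84*128) + 79522) = 1/((-4465/1484 - 32/21) + 79522) = 1/(-20179/4452 + 79522) = 1/(354011765/4452) = 4452/354011765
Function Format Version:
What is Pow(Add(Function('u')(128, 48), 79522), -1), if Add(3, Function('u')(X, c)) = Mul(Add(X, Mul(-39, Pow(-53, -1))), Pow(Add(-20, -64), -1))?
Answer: Rational(4452, 354011765) ≈ 1.2576e-5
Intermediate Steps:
Function('u')(X, c) = Add(Rational(-4465, 1484), Mul(Rational(-1, 84), X)) (Function('u')(X, c) = Add(-3, Mul(Add(X, Mul(-39, Pow(-53, -1))), Pow(Add(-20, -64), -1))) = Add(-3, Mul(Add(X, Mul(-39, Rational(-1, 53))), Pow(-84, -1))) = Add(-3, Mul(Add(X, Rational(39, 53)), Rational(-1, 84))) = Add(-3, Mul(Add(Rational(39, 53), X), Rational(-1, 84))) = Add(-3, Add(Rational(-13, 1484), Mul(Rational(-1, 84), X))) = Add(Rational(-4465, 1484), Mul(Rational(-1, 84), X)))
Pow(Add(Function('u')(128, 48), 79522), -1) = Pow(Add(Add(Rational(-4465, 1484), Mul(Rational(-1, 84), 128)), 79522), -1) = Pow(Add(Add(Rational(-4465, 1484), Rational(-32, 21)), 79522), -1) = Pow(Add(Rational(-20179, 4452), 79522), -1) = Pow(Rational(354011765, 4452), -1) = Rational(4452, 354011765)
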